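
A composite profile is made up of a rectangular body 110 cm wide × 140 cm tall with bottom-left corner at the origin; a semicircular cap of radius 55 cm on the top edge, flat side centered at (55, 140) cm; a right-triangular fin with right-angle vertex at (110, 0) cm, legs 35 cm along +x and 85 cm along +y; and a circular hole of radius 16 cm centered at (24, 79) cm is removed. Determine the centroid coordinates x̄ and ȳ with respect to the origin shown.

x̄ = 60.96 cm, ȳ = 87.97 cm

Part | A | x̄ᵢ | ȳᵢ | A·x̄ᵢ | A·ȳᵢ
rectangular body | 15400.00 | 55.00 | 70.00 | 847000.00 | 1078000.00
semicircular top | 4751.66 | 55.00 | 163.34 | 261341.24 | 776148.91
triangular fin | 1487.50 | 121.67 | 28.33 | 180979.17 | 42145.83
hole | -804.25 | 24.00 | 79.00 | -19301.95 | -63535.57
Σ | 20834.91 |  |  | 1270018.46 | 1832759.17
x̄ = 1270018.46 / 20834.91 = 60.96 cm
ȳ = 1832759.17 / 20834.91 = 87.97 cm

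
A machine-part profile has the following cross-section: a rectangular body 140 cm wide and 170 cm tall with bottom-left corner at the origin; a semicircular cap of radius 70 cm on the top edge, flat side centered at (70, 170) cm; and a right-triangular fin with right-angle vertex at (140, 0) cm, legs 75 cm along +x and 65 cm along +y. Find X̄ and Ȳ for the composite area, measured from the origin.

X̄ = 76.82 cm, Ȳ = 106.47 cm

rectangular body: A = 140 × 170 = 23800.00, centroid at (70.00, 85.00).
semicircular top: A = ½π·70² = 7696.90, centroid at (70.00, 199.71).
triangular fin: A = ½·75·65 = 2437.50, centroid at (165.00, 21.67).
ΣA = 33934.40 cm²
ΣAX̄ = (23800.00)(70.00) + (7696.90)(70.00) + (2437.50)(165.00) = 2606970.64 cm³
ΣAȲ = (23800.00)(85.00) + (7696.90)(199.71) + (2437.50)(21.67) = 3612952.51 cm³
X̄ = 2606970.64 / 33934.40 = 76.82 cm
Ȳ = 3612952.51 / 33934.40 = 106.47 cm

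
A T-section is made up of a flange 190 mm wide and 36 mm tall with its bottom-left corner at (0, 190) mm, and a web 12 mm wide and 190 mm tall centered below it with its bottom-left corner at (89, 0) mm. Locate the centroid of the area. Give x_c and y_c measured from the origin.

x_c = 95.00 mm, y_c = 179.75 mm

web: A = 12 × 190 = 2280.00, centroid at (95.00, 95.00).
flange: A = 190 × 36 = 6840.00, centroid at (95.00, 208.00).
ΣA = 9120.00 mm²
ΣAx_c = (2280.00)(95.00) + (6840.00)(95.00) = 866400.00 mm³
ΣAy_c = (2280.00)(95.00) + (6840.00)(208.00) = 1639320.00 mm³
x_c = 866400.00 / 9120.00 = 95.00 mm
y_c = 1639320.00 / 9120.00 = 179.75 mm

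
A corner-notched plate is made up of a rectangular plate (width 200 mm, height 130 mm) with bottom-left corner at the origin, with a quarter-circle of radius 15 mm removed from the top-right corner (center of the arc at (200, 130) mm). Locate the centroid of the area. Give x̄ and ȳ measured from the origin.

Part | A | x̄ᵢ | ȳᵢ | A·x̄ᵢ | A·ȳᵢ
plate | 26000.00 | 100.00 | 65.00 | 2600000.00 | 1690000.00
removed quarter-circle | -176.71 | 193.63 | 123.63 | -34217.92 | -21847.90
Σ | 25823.29 |  |  | 2565782.08 | 1668152.10
x̄ = 2565782.08 / 25823.29 = 99.36 mm
ȳ = 1668152.10 / 25823.29 = 64.60 mm

x̄ = 99.36 mm, ȳ = 64.60 mm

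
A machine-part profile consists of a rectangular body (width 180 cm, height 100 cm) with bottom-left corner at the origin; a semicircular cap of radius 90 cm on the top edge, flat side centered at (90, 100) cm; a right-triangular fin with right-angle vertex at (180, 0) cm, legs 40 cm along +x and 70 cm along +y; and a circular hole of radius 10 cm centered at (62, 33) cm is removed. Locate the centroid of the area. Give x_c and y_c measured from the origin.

rectangular body: A = 180 × 100 = 18000.00, centroid at (90.00, 50.00).
semicircular top: A = ½π·90² = 12723.45, centroid at (90.00, 138.20).
triangular fin: A = ½·40·70 = 1400.00, centroid at (193.33, 23.33).
hole: A = −π·10² = -314.16, centroid at (62.00, 33.00).
ΣA = 31809.29 cm², ΣAx_c = 3016299.31 cm³, ΣAy_c = 2680644.44 cm³.
x_c = 3016299.31/31809.29 = 94.82 cm; y_c = 2680644.44/31809.29 = 84.27 cm.

x_c = 94.82 cm, y_c = 84.27 cm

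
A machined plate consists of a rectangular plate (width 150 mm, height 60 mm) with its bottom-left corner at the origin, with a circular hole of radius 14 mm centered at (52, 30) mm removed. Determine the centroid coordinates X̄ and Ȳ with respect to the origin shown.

plate: A = 150 × 60 = 9000.00, centroid at (75.00, 30.00).
hole: A = −π·14² = -615.75, centroid at (52.00, 30.00).
ΣA = 8384.25 mm²
ΣAX̄ = (9000.00)(75.00) + (-615.75)(52.00) = 642980.89 mm³
ΣAȲ = (9000.00)(30.00) + (-615.75)(30.00) = 251527.44 mm³
X̄ = 642980.89 / 8384.25 = 76.69 mm
Ȳ = 251527.44 / 8384.25 = 30.00 mm

X̄ = 76.69 mm, Ȳ = 30.00 mm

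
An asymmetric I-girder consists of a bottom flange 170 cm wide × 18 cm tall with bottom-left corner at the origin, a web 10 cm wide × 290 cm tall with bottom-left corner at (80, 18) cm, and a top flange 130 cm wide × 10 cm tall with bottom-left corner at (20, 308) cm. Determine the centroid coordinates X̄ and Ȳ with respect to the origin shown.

bottom flange: A = 170 × 18 = 3060.00, centroid at (85.00, 9.00).
web: A = 10 × 290 = 2900.00, centroid at (85.00, 163.00).
top flange: A = 130 × 10 = 1300.00, centroid at (85.00, 313.00).
ΣA = 7260.00 cm²
ΣAX̄ = (3060.00)(85.00) + (2900.00)(85.00) + (1300.00)(85.00) = 617100.00 cm³
ΣAȲ = (3060.00)(9.00) + (2900.00)(163.00) + (1300.00)(313.00) = 907140.00 cm³
X̄ = 617100.00 / 7260.00 = 85.00 cm
Ȳ = 907140.00 / 7260.00 = 124.95 cm

X̄ = 85.00 cm, Ȳ = 124.95 cm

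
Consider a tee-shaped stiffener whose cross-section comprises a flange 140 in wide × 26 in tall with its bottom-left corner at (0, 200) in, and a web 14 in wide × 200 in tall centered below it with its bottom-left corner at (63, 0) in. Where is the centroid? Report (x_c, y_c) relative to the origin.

x_c = 70.00 in, y_c = 163.87 in

web: A = 14 × 200 = 2800.00, centroid at (70.00, 100.00).
flange: A = 140 × 26 = 3640.00, centroid at (70.00, 213.00).
ΣA = 6440.00 in², ΣAx_c = 450800.00 in³, ΣAy_c = 1055320.00 in³.
x_c = 450800.00/6440.00 = 70.00 in; y_c = 1055320.00/6440.00 = 163.87 in.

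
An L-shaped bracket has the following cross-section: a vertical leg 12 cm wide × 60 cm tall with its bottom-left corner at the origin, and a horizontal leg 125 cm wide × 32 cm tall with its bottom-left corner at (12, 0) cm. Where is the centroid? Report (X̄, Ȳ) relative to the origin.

Part | A | x̄ᵢ | ȳᵢ | A·x̄ᵢ | A·ȳᵢ
vertical leg | 720.00 | 6.00 | 30.00 | 4320.00 | 21600.00
horizontal leg | 4000.00 | 74.50 | 16.00 | 298000.00 | 64000.00
Σ | 4720.00 |  |  | 302320.00 | 85600.00
X̄ = 302320.00 / 4720.00 = 64.05 cm
Ȳ = 85600.00 / 4720.00 = 18.14 cm

X̄ = 64.05 cm, Ȳ = 18.14 cm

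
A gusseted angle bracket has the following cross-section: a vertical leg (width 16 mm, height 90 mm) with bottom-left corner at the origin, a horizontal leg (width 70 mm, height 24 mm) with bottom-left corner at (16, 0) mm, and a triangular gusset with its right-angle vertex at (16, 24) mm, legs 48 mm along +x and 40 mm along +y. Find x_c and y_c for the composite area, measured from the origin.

Part | A | x̄ᵢ | ȳᵢ | A·x̄ᵢ | A·ȳᵢ
vertical leg | 1440.00 | 8.00 | 45.00 | 11520.00 | 64800.00
horizontal leg | 1680.00 | 51.00 | 12.00 | 85680.00 | 20160.00
gusset | 960.00 | 32.00 | 37.33 | 30720.00 | 35840.00
Σ | 4080.00 |  |  | 127920.00 | 120800.00
x_c = 127920.00 / 4080.00 = 31.35 mm
y_c = 120800.00 / 4080.00 = 29.61 mm

x_c = 31.35 mm, y_c = 29.61 mm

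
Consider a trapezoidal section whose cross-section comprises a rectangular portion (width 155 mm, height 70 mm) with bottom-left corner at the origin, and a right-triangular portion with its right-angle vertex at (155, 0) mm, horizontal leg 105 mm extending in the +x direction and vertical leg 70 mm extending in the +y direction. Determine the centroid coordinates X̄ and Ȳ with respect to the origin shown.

rectangular portion: A = 155 × 70 = 10850.00, centroid at (77.50, 35.00).
triangular portion: A = ½·105·70 = 3675.00, centroid at (190.00, 23.33).
ΣA = 14525.00 mm², ΣAX̄ = 1539125.00 mm³, ΣAȲ = 465500.00 mm³.
X̄ = 1539125.00/14525.00 = 105.96 mm; Ȳ = 465500.00/14525.00 = 32.05 mm.

X̄ = 105.96 mm, Ȳ = 32.05 mm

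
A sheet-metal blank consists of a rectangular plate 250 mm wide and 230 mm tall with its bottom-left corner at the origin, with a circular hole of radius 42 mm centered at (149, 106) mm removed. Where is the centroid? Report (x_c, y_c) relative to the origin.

plate: A = 250 × 230 = 57500.00, centroid at (125.00, 115.00).
hole: A = −π·42² = -5541.77, centroid at (149.00, 106.00).
ΣA = 51958.23 mm², ΣAx_c = 6361776.35 mm³, ΣAy_c = 6025072.44 mm³.
x_c = 6361776.35/51958.23 = 122.44 mm; y_c = 6025072.44/51958.23 = 115.96 mm.

x_c = 122.44 mm, y_c = 115.96 mm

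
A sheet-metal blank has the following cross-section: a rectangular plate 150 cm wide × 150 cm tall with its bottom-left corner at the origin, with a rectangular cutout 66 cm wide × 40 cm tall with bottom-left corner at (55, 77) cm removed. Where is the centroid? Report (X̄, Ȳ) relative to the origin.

Part | A | x̄ᵢ | ȳᵢ | A·x̄ᵢ | A·ȳᵢ
plate | 22500.00 | 75.00 | 75.00 | 1687500.00 | 1687500.00
hole | -2640.00 | 88.00 | 97.00 | -232320.00 | -256080.00
Σ | 19860.00 |  |  | 1455180.00 | 1431420.00
X̄ = 1455180.00 / 19860.00 = 73.27 cm
Ȳ = 1431420.00 / 19860.00 = 72.08 cm

X̄ = 73.27 cm, Ȳ = 72.08 cm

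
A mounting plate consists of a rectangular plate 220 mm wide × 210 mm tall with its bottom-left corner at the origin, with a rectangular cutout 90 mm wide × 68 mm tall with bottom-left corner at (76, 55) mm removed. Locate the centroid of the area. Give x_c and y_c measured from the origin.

plate: A = 220 × 210 = 46200.00, centroid at (110.00, 105.00).
hole: A = −(90 × 68) = -6120.00, centroid at (121.00, 89.00).
ΣA = 40080.00 mm², ΣAx_c = 4341480.00 mm³, ΣAy_c = 4306320.00 mm³.
x_c = 4341480.00/40080.00 = 108.32 mm; y_c = 4306320.00/40080.00 = 107.44 mm.

x_c = 108.32 mm, y_c = 107.44 mm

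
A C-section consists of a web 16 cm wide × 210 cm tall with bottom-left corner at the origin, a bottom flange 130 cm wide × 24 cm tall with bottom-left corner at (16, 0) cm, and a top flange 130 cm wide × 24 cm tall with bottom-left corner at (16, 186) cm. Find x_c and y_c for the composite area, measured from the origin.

x_c = 55.45 cm, y_c = 105.00 cm

web: A = 16 × 210 = 3360.00, centroid at (8.00, 105.00).
bottom flange: A = 130 × 24 = 3120.00, centroid at (81.00, 12.00).
top flange: A = 130 × 24 = 3120.00, centroid at (81.00, 198.00).
ΣA = 9600.00 cm²
ΣAx_c = (3360.00)(8.00) + (3120.00)(81.00) + (3120.00)(81.00) = 532320.00 cm³
ΣAy_c = (3360.00)(105.00) + (3120.00)(12.00) + (3120.00)(198.00) = 1008000.00 cm³
x_c = 532320.00 / 9600.00 = 55.45 cm
y_c = 1008000.00 / 9600.00 = 105.00 cm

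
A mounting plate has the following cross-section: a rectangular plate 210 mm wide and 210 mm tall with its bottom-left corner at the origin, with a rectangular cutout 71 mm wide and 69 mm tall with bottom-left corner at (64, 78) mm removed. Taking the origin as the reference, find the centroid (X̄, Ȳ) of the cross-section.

X̄ = 105.69 mm, Ȳ = 104.06 mm

Part | A | x̄ᵢ | ȳᵢ | A·x̄ᵢ | A·ȳᵢ
plate | 44100.00 | 105.00 | 105.00 | 4630500.00 | 4630500.00
hole | -4899.00 | 99.50 | 112.50 | -487450.50 | -551137.50
Σ | 39201.00 |  |  | 4143049.50 | 4079362.50
X̄ = 4143049.50 / 39201.00 = 105.69 mm
Ȳ = 4079362.50 / 39201.00 = 104.06 mm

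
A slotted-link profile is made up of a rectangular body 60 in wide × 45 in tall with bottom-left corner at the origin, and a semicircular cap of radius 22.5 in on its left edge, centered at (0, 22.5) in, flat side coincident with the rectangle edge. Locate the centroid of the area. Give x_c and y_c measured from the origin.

rectangular body: A = 60 × 45 = 2700.00, centroid at (30.00, 22.50).
semicircular end: A = ½π·22.5² = 795.22, centroid at (-9.55, 22.50).
ΣA = 3495.22 in²
ΣAx_c = (2700.00)(30.00) + (795.22)(-9.55) = 73406.25 in³
ΣAy_c = (2700.00)(22.50) + (795.22)(22.50) = 78642.35 in³
x_c = 73406.25 / 3495.22 = 21.00 in
y_c = 78642.35 / 3495.22 = 22.50 in

x_c = 21.00 in, y_c = 22.50 in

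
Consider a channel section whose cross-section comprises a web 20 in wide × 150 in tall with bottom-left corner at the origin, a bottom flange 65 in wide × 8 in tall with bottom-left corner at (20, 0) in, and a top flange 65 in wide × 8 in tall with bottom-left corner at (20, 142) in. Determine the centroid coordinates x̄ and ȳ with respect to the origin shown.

x̄ = 20.94 in, ȳ = 75.00 in

web: A = 20 × 150 = 3000.00, centroid at (10.00, 75.00).
bottom flange: A = 65 × 8 = 520.00, centroid at (52.50, 4.00).
top flange: A = 65 × 8 = 520.00, centroid at (52.50, 146.00).
ΣA = 4040.00 in²
ΣAx̄ = (3000.00)(10.00) + (520.00)(52.50) + (520.00)(52.50) = 84600.00 in³
ΣAȳ = (3000.00)(75.00) + (520.00)(4.00) + (520.00)(146.00) = 303000.00 in³
x̄ = 84600.00 / 4040.00 = 20.94 in
ȳ = 303000.00 / 4040.00 = 75.00 in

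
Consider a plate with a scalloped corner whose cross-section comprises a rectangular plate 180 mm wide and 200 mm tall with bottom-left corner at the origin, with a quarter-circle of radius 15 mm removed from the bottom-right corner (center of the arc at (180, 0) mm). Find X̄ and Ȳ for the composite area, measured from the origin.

plate: A = 180 × 200 = 36000.00, centroid at (90.00, 100.00).
removed quarter-circle: A = −¼π·15² = -176.71, centroid at (173.63, 6.37).
ΣA = 35823.29 mm²
ΣAX̄ = (36000.00)(90.00) + (-176.71)(173.63) = 3209316.37 mm³
ΣAȲ = (36000.00)(100.00) + (-176.71)(6.37) = 3598875.00 mm³
X̄ = 3209316.37 / 35823.29 = 89.59 mm
Ȳ = 3598875.00 / 35823.29 = 100.46 mm

X̄ = 89.59 mm, Ȳ = 100.46 mm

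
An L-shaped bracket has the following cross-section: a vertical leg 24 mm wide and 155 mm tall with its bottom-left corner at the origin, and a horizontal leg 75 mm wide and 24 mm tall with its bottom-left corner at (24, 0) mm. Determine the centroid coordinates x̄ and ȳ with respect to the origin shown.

x̄ = 28.14 mm, ȳ = 56.14 mm

Part | A | x̄ᵢ | ȳᵢ | A·x̄ᵢ | A·ȳᵢ
vertical leg | 3720.00 | 12.00 | 77.50 | 44640.00 | 288300.00
horizontal leg | 1800.00 | 61.50 | 12.00 | 110700.00 | 21600.00
Σ | 5520.00 |  |  | 155340.00 | 309900.00
x̄ = 155340.00 / 5520.00 = 28.14 mm
ȳ = 309900.00 / 5520.00 = 56.14 mm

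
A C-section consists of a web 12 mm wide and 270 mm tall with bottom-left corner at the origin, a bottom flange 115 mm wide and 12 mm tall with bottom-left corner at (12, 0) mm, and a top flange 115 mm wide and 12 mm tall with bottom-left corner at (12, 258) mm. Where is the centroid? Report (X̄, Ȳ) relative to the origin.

X̄ = 35.21 mm, Ȳ = 135.00 mm

Part | A | x̄ᵢ | ȳᵢ | A·x̄ᵢ | A·ȳᵢ
web | 3240.00 | 6.00 | 135.00 | 19440.00 | 437400.00
bottom flange | 1380.00 | 69.50 | 6.00 | 95910.00 | 8280.00
top flange | 1380.00 | 69.50 | 264.00 | 95910.00 | 364320.00
Σ | 6000.00 |  |  | 211260.00 | 810000.00
X̄ = 211260.00 / 6000.00 = 35.21 mm
Ȳ = 810000.00 / 6000.00 = 135.00 mm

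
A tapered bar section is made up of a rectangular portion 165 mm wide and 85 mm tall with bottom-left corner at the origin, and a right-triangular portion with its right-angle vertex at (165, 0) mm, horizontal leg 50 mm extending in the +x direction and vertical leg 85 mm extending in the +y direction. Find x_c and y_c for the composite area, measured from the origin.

Part | A | x̄ᵢ | ȳᵢ | A·x̄ᵢ | A·ȳᵢ
rectangular portion | 14025.00 | 82.50 | 42.50 | 1157062.50 | 596062.50
triangular portion | 2125.00 | 181.67 | 28.33 | 386041.67 | 60208.33
Σ | 16150.00 |  |  | 1543104.17 | 656270.83
x_c = 1543104.17 / 16150.00 = 95.55 mm
y_c = 656270.83 / 16150.00 = 40.64 mm

x_c = 95.55 mm, y_c = 40.64 mm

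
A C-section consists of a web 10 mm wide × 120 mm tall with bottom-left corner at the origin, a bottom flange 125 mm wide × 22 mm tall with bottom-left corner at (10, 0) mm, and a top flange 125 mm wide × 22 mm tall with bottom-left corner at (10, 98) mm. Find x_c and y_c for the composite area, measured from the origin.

Part | A | x̄ᵢ | ȳᵢ | A·x̄ᵢ | A·ȳᵢ
web | 1200.00 | 5.00 | 60.00 | 6000.00 | 72000.00
bottom flange | 2750.00 | 72.50 | 11.00 | 199375.00 | 30250.00
top flange | 2750.00 | 72.50 | 109.00 | 199375.00 | 299750.00
Σ | 6700.00 |  |  | 404750.00 | 402000.00
x_c = 404750.00 / 6700.00 = 60.41 mm
y_c = 402000.00 / 6700.00 = 60.00 mm

x_c = 60.41 mm, y_c = 60.00 mm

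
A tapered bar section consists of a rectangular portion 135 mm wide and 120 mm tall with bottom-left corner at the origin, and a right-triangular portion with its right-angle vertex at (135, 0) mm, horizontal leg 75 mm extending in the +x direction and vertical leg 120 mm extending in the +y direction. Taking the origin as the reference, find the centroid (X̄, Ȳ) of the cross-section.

rectangular portion: A = 135 × 120 = 16200.00, centroid at (67.50, 60.00).
triangular portion: A = ½·75·120 = 4500.00, centroid at (160.00, 40.00).
ΣA = 20700.00 mm², ΣAX̄ = 1813500.00 mm³, ΣAȲ = 1152000.00 mm³.
X̄ = 1813500.00/20700.00 = 87.61 mm; Ȳ = 1152000.00/20700.00 = 55.65 mm.

X̄ = 87.61 mm, Ȳ = 55.65 mm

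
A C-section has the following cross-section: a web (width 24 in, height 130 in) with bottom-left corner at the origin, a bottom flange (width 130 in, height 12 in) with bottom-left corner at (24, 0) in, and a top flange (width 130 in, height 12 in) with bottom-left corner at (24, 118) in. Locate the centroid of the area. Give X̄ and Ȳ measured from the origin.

X̄ = 50.50 in, Ȳ = 65.00 in

web: A = 24 × 130 = 3120.00, centroid at (12.00, 65.00).
bottom flange: A = 130 × 12 = 1560.00, centroid at (89.00, 6.00).
top flange: A = 130 × 12 = 1560.00, centroid at (89.00, 124.00).
ΣA = 6240.00 in², ΣAX̄ = 315120.00 in³, ΣAȲ = 405600.00 in³.
X̄ = 315120.00/6240.00 = 50.50 in; Ȳ = 405600.00/6240.00 = 65.00 in.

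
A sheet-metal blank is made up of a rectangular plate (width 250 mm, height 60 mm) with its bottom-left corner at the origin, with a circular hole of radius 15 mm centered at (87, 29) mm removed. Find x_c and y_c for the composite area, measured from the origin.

x_c = 126.88 mm, y_c = 30.05 mm

plate: A = 250 × 60 = 15000.00, centroid at (125.00, 30.00).
hole: A = −π·15² = -706.86, centroid at (87.00, 29.00).
ΣA = 14293.14 mm², ΣAx_c = 1813503.32 mm³, ΣAy_c = 429501.11 mm³.
x_c = 1813503.32/14293.14 = 126.88 mm; y_c = 429501.11/14293.14 = 30.05 mm.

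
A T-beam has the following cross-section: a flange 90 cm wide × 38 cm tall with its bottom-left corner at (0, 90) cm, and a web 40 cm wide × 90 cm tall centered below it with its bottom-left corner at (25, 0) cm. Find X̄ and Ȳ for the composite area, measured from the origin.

X̄ = 45.00 cm, Ȳ = 76.18 cm

web: A = 40 × 90 = 3600.00, centroid at (45.00, 45.00).
flange: A = 90 × 38 = 3420.00, centroid at (45.00, 109.00).
ΣA = 7020.00 cm², ΣAX̄ = 315900.00 cm³, ΣAȲ = 534780.00 cm³.
X̄ = 315900.00/7020.00 = 45.00 cm; Ȳ = 534780.00/7020.00 = 76.18 cm.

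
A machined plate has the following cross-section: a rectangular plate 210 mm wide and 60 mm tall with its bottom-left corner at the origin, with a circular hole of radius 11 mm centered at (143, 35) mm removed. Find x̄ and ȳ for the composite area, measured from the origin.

plate: A = 210 × 60 = 12600.00, centroid at (105.00, 30.00).
hole: A = −π·11² = -380.13, centroid at (143.00, 35.00).
ΣA = 12219.87 mm²
ΣAx̄ = (12600.00)(105.00) + (-380.13)(143.00) = 1268641.02 mm³
ΣAȳ = (12600.00)(30.00) + (-380.13)(35.00) = 364695.36 mm³
x̄ = 1268641.02 / 12219.87 = 103.82 mm
ȳ = 364695.36 / 12219.87 = 29.84 mm

x̄ = 103.82 mm, ȳ = 29.84 mm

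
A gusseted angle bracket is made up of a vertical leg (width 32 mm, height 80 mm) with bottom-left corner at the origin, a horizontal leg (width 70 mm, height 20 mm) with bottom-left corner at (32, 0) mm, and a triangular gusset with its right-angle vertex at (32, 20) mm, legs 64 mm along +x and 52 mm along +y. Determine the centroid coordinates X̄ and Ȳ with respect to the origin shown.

vertical leg: A = 32 × 80 = 2560.00, centroid at (16.00, 40.00).
horizontal leg: A = 70 × 20 = 1400.00, centroid at (67.00, 10.00).
gusset: A = ½·64·52 = 1664.00, centroid at (53.33, 37.33).
ΣA = 5624.00 mm²
ΣAX̄ = (2560.00)(16.00) + (1400.00)(67.00) + (1664.00)(53.33) = 223506.67 mm³
ΣAȲ = (2560.00)(40.00) + (1400.00)(10.00) + (1664.00)(37.33) = 178522.67 mm³
X̄ = 223506.67 / 5624.00 = 39.74 mm
Ȳ = 178522.67 / 5624.00 = 31.74 mm

X̄ = 39.74 mm, Ȳ = 31.74 mm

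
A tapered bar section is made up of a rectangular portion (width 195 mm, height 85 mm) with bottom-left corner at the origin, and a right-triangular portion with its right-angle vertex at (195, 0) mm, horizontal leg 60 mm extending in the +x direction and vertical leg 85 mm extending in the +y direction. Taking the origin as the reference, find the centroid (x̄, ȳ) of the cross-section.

x̄ = 113.17 mm, ȳ = 40.61 mm

Part | A | x̄ᵢ | ȳᵢ | A·x̄ᵢ | A·ȳᵢ
rectangular portion | 16575.00 | 97.50 | 42.50 | 1616062.50 | 704437.50
triangular portion | 2550.00 | 215.00 | 28.33 | 548250.00 | 72250.00
Σ | 19125.00 |  |  | 2164312.50 | 776687.50
x̄ = 2164312.50 / 19125.00 = 113.17 mm
ȳ = 776687.50 / 19125.00 = 40.61 mm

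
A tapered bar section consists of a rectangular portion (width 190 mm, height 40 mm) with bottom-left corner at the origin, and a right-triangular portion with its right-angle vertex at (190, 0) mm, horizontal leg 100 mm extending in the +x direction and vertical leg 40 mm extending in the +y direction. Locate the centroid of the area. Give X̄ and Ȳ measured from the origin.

rectangular portion: A = 190 × 40 = 7600.00, centroid at (95.00, 20.00).
triangular portion: A = ½·100·40 = 2000.00, centroid at (223.33, 13.33).
ΣA = 9600.00 mm², ΣAX̄ = 1168666.67 mm³, ΣAȲ = 178666.67 mm³.
X̄ = 1168666.67/9600.00 = 121.74 mm; Ȳ = 178666.67/9600.00 = 18.61 mm.

X̄ = 121.74 mm, Ȳ = 18.61 mm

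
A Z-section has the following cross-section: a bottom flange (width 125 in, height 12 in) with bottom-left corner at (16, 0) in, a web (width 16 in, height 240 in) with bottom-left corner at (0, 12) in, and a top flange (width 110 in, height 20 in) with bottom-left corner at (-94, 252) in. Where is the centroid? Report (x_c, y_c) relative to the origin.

x_c = 8.31 in, y_c = 144.86 in

Part | A | x̄ᵢ | ȳᵢ | A·x̄ᵢ | A·ȳᵢ
bottom flange | 1500.00 | 78.50 | 6.00 | 117750.00 | 9000.00
web | 3840.00 | 8.00 | 132.00 | 30720.00 | 506880.00
top flange | 2200.00 | -39.00 | 262.00 | -85800.00 | 576400.00
Σ | 7540.00 |  |  | 62670.00 | 1092280.00
x_c = 62670.00 / 7540.00 = 8.31 in
y_c = 1092280.00 / 7540.00 = 144.86 in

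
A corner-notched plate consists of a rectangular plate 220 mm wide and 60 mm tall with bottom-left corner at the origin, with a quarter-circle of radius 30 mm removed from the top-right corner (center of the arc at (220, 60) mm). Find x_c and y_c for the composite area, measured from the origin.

plate: A = 220 × 60 = 13200.00, centroid at (110.00, 30.00).
removed quarter-circle: A = −¼π·30² = -706.86, centroid at (207.27, 47.27).
ΣA = 12493.14 mm²
ΣAx_c = (13200.00)(110.00) + (-706.86)(207.27) = 1305491.16 mm³
ΣAy_c = (13200.00)(30.00) + (-706.86)(47.27) = 362588.50 mm³
x_c = 1305491.16 / 12493.14 = 104.50 mm
y_c = 362588.50 / 12493.14 = 29.02 mm

x_c = 104.50 mm, y_c = 29.02 mm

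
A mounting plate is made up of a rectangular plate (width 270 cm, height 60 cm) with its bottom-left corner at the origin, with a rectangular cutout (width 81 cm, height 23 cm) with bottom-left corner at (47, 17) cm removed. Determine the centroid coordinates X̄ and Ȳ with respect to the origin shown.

X̄ = 141.17 cm, Ȳ = 30.19 cm

plate: A = 270 × 60 = 16200.00, centroid at (135.00, 30.00).
hole: A = −(81 × 23) = -1863.00, centroid at (87.50, 28.50).
ΣA = 14337.00 cm², ΣAX̄ = 2023987.50 cm³, ΣAȲ = 432904.50 cm³.
X̄ = 2023987.50/14337.00 = 141.17 cm; Ȳ = 432904.50/14337.00 = 30.19 cm.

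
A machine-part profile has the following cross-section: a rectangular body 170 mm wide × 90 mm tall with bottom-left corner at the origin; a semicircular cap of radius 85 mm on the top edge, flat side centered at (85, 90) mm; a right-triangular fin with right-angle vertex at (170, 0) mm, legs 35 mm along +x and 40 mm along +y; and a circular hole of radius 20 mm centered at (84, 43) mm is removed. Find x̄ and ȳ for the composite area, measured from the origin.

x̄ = 87.64 mm, ȳ = 79.51 mm

rectangular body: A = 170 × 90 = 15300.00, centroid at (85.00, 45.00).
semicircular top: A = ½π·85² = 11349.00, centroid at (85.00, 126.08).
triangular fin: A = ½·35·40 = 700.00, centroid at (181.67, 13.33).
hole: A = −π·20² = -1256.64, centroid at (84.00, 43.00).
ΣA = 26092.37 mm²
ΣAx̄ = (15300.00)(85.00) + (11349.00)(85.00) + (700.00)(181.67) + (-1256.64)(84.00) = 2286774.45 mm³
ΣAȳ = (15300.00)(45.00) + (11349.00)(126.08) + (700.00)(13.33) + (-1256.64)(43.00) = 2074624.92 mm³
x̄ = 2286774.45 / 26092.37 = 87.64 mm
ȳ = 2074624.92 / 26092.37 = 79.51 mm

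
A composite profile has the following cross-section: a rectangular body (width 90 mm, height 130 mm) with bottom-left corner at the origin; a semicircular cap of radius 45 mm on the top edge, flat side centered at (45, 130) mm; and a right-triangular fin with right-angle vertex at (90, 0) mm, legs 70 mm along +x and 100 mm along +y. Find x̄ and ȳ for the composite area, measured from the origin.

Part | A | x̄ᵢ | ȳᵢ | A·x̄ᵢ | A·ȳᵢ
rectangular body | 11700.00 | 45.00 | 65.00 | 526500.00 | 760500.00
semicircular top | 3180.86 | 45.00 | 149.10 | 143138.82 | 474262.13
triangular fin | 3500.00 | 113.33 | 33.33 | 396666.67 | 116666.67
Σ | 18380.86 |  |  | 1066305.48 | 1351428.80
x̄ = 1066305.48 / 18380.86 = 58.01 mm
ȳ = 1351428.80 / 18380.86 = 73.52 mm

x̄ = 58.01 mm, ȳ = 73.52 mm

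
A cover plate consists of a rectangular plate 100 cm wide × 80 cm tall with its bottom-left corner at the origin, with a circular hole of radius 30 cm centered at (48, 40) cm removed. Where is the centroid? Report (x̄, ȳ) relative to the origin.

x̄ = 51.09 cm, ȳ = 40.00 cm

plate: A = 100 × 80 = 8000.00, centroid at (50.00, 40.00).
hole: A = −π·30² = -2827.43, centroid at (48.00, 40.00).
ΣA = 5172.57 cm²
ΣAx̄ = (8000.00)(50.00) + (-2827.43)(48.00) = 264283.20 cm³
ΣAȳ = (8000.00)(40.00) + (-2827.43)(40.00) = 206902.66 cm³
x̄ = 264283.20 / 5172.57 = 51.09 cm
ȳ = 206902.66 / 5172.57 = 40.00 cm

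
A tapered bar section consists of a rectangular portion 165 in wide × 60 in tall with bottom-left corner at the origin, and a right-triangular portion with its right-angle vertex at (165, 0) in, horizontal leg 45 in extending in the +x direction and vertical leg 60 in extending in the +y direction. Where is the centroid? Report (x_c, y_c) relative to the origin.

x_c = 94.20 in, y_c = 28.80 in

Part | A | x̄ᵢ | ȳᵢ | A·x̄ᵢ | A·ȳᵢ
rectangular portion | 9900.00 | 82.50 | 30.00 | 816750.00 | 297000.00
triangular portion | 1350.00 | 180.00 | 20.00 | 243000.00 | 27000.00
Σ | 11250.00 |  |  | 1059750.00 | 324000.00
x_c = 1059750.00 / 11250.00 = 94.20 in
y_c = 324000.00 / 11250.00 = 28.80 in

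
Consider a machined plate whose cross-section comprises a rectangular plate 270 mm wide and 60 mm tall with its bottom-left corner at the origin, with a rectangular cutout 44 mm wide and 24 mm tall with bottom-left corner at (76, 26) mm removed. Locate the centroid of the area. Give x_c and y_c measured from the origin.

plate: A = 270 × 60 = 16200.00, centroid at (135.00, 30.00).
hole: A = −(44 × 24) = -1056.00, centroid at (98.00, 38.00).
ΣA = 15144.00 mm², ΣAx_c = 2083512.00 mm³, ΣAy_c = 445872.00 mm³.
x_c = 2083512.00/15144.00 = 137.58 mm; y_c = 445872.00/15144.00 = 29.44 mm.

x_c = 137.58 mm, y_c = 29.44 mm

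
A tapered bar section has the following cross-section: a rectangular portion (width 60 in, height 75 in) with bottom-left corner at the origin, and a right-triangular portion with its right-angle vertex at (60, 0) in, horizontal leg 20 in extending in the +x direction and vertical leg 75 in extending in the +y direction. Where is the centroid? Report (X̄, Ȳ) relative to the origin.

rectangular portion: A = 60 × 75 = 4500.00, centroid at (30.00, 37.50).
triangular portion: A = ½·20·75 = 750.00, centroid at (66.67, 25.00).
ΣA = 5250.00 in², ΣAX̄ = 185000.00 in³, ΣAȲ = 187500.00 in³.
X̄ = 185000.00/5250.00 = 35.24 in; Ȳ = 187500.00/5250.00 = 35.71 in.

X̄ = 35.24 in, Ȳ = 35.71 in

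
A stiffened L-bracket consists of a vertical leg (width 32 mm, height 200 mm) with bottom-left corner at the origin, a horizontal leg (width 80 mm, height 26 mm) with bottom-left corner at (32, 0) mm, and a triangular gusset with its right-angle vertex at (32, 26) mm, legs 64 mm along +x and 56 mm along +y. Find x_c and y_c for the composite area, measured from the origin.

x_c = 33.85 mm, y_c = 72.73 mm

vertical leg: A = 32 × 200 = 6400.00, centroid at (16.00, 100.00).
horizontal leg: A = 80 × 26 = 2080.00, centroid at (72.00, 13.00).
gusset: A = ½·64·56 = 1792.00, centroid at (53.33, 44.67).
ΣA = 10272.00 mm², ΣAx_c = 347733.33 mm³, ΣAy_c = 747082.67 mm³.
x_c = 347733.33/10272.00 = 33.85 mm; y_c = 747082.67/10272.00 = 72.73 mm.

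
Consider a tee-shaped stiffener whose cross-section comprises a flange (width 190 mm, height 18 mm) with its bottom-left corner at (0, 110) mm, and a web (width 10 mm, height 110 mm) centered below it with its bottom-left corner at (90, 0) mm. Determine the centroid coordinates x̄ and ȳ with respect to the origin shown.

web: A = 10 × 110 = 1100.00, centroid at (95.00, 55.00).
flange: A = 190 × 18 = 3420.00, centroid at (95.00, 119.00).
ΣA = 4520.00 mm²
ΣAx̄ = (1100.00)(95.00) + (3420.00)(95.00) = 429400.00 mm³
ΣAȳ = (1100.00)(55.00) + (3420.00)(119.00) = 467480.00 mm³
x̄ = 429400.00 / 4520.00 = 95.00 mm
ȳ = 467480.00 / 4520.00 = 103.42 mm

x̄ = 95.00 mm, ȳ = 103.42 mm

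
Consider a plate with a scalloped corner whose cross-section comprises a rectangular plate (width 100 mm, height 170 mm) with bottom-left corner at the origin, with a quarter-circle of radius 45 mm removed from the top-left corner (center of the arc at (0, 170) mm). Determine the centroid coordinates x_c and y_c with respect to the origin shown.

plate: A = 100 × 170 = 17000.00, centroid at (50.00, 85.00).
removed quarter-circle: A = −¼π·45² = -1590.43, centroid at (19.10, 150.90).
ΣA = 15409.57 mm²
ΣAx_c = (17000.00)(50.00) + (-1590.43)(19.10) = 819625.00 mm³
ΣAy_c = (17000.00)(85.00) + (-1590.43)(150.90) = 1205001.68 mm³
x_c = 819625.00 / 15409.57 = 53.19 mm
y_c = 1205001.68 / 15409.57 = 78.20 mm

x_c = 53.19 mm, y_c = 78.20 mm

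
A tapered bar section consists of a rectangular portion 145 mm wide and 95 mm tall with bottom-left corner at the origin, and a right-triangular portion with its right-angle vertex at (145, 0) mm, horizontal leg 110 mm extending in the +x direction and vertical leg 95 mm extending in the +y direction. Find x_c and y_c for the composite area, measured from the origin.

Part | A | x̄ᵢ | ȳᵢ | A·x̄ᵢ | A·ȳᵢ
rectangular portion | 13775.00 | 72.50 | 47.50 | 998687.50 | 654312.50
triangular portion | 5225.00 | 181.67 | 31.67 | 949208.33 | 165458.33
Σ | 19000.00 |  |  | 1947895.83 | 819770.83
x_c = 1947895.83 / 19000.00 = 102.52 mm
y_c = 819770.83 / 19000.00 = 43.15 mm

x_c = 102.52 mm, y_c = 43.15 mm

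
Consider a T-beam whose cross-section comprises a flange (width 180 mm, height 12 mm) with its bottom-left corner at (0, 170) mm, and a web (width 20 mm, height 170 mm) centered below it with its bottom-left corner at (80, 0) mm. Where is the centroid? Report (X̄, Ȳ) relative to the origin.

Part | A | x̄ᵢ | ȳᵢ | A·x̄ᵢ | A·ȳᵢ
web | 3400.00 | 90.00 | 85.00 | 306000.00 | 289000.00
flange | 2160.00 | 90.00 | 176.00 | 194400.00 | 380160.00
Σ | 5560.00 |  |  | 500400.00 | 669160.00
X̄ = 500400.00 / 5560.00 = 90.00 mm
Ȳ = 669160.00 / 5560.00 = 120.35 mm

X̄ = 90.00 mm, Ȳ = 120.35 mm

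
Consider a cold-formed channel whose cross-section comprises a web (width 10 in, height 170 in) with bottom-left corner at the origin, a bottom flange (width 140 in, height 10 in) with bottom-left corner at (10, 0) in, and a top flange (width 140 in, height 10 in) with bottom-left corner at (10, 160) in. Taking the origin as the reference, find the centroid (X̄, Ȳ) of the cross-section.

web: A = 10 × 170 = 1700.00, centroid at (5.00, 85.00).
bottom flange: A = 140 × 10 = 1400.00, centroid at (80.00, 5.00).
top flange: A = 140 × 10 = 1400.00, centroid at (80.00, 165.00).
ΣA = 4500.00 in²
ΣAX̄ = (1700.00)(5.00) + (1400.00)(80.00) + (1400.00)(80.00) = 232500.00 in³
ΣAȲ = (1700.00)(85.00) + (1400.00)(5.00) + (1400.00)(165.00) = 382500.00 in³
X̄ = 232500.00 / 4500.00 = 51.67 in
Ȳ = 382500.00 / 4500.00 = 85.00 in

X̄ = 51.67 in, Ȳ = 85.00 in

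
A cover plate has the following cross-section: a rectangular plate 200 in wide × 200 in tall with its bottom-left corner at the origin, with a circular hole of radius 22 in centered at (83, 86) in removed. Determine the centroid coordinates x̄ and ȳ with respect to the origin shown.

plate: A = 200 × 200 = 40000.00, centroid at (100.00, 100.00).
hole: A = −π·22² = -1520.53, centroid at (83.00, 86.00).
ΣA = 38479.47 in², ΣAx̄ = 3873795.94 in³, ΣAȳ = 3869234.35 in³.
x̄ = 3873795.94/38479.47 = 100.67 in; ȳ = 3869234.35/38479.47 = 100.55 in.

x̄ = 100.67 in, ȳ = 100.55 in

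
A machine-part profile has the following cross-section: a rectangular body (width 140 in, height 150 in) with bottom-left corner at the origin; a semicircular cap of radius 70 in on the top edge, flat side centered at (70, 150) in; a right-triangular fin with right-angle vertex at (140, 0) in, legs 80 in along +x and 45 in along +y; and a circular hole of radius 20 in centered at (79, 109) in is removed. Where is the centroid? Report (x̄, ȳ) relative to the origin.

x̄ = 75.56 in, ȳ = 97.41 in

rectangular body: A = 140 × 150 = 21000.00, centroid at (70.00, 75.00).
semicircular top: A = ½π·70² = 7696.90, centroid at (70.00, 179.71).
triangular fin: A = ½·80·45 = 1800.00, centroid at (166.67, 15.00).
hole: A = −π·20² = -1256.64, centroid at (79.00, 109.00).
ΣA = 29240.26 in²
ΣAx̄ = (21000.00)(70.00) + (7696.90)(70.00) + (1800.00)(166.67) + (-1256.64)(79.00) = 2209508.81 in³
ΣAȳ = (21000.00)(75.00) + (7696.90)(179.71) + (1800.00)(15.00) + (-1256.64)(109.00) = 2848228.53 in³
x̄ = 2209508.81 / 29240.26 = 75.56 in
ȳ = 2848228.53 / 29240.26 = 97.41 in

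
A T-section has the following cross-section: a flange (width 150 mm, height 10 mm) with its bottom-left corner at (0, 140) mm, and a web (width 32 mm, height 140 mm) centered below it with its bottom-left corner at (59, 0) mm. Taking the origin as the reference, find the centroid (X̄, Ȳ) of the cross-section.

X̄ = 75.00 mm, Ȳ = 88.81 mm

web: A = 32 × 140 = 4480.00, centroid at (75.00, 70.00).
flange: A = 150 × 10 = 1500.00, centroid at (75.00, 145.00).
ΣA = 5980.00 mm²
ΣAX̄ = (4480.00)(75.00) + (1500.00)(75.00) = 448500.00 mm³
ΣAȲ = (4480.00)(70.00) + (1500.00)(145.00) = 531100.00 mm³
X̄ = 448500.00 / 5980.00 = 75.00 mm
Ȳ = 531100.00 / 5980.00 = 88.81 mm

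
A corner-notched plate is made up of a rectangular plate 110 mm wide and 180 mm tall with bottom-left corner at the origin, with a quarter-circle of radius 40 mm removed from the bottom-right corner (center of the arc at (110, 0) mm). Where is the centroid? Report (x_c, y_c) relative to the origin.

Part | A | x̄ᵢ | ȳᵢ | A·x̄ᵢ | A·ȳᵢ
plate | 19800.00 | 55.00 | 90.00 | 1089000.00 | 1782000.00
removed quarter-circle | -1256.64 | 93.02 | 16.98 | -116896.74 | -21333.33
Σ | 18543.36 |  |  | 972103.26 | 1760666.67
x_c = 972103.26 / 18543.36 = 52.42 mm
y_c = 1760666.67 / 18543.36 = 94.95 mm

x_c = 52.42 mm, y_c = 94.95 mm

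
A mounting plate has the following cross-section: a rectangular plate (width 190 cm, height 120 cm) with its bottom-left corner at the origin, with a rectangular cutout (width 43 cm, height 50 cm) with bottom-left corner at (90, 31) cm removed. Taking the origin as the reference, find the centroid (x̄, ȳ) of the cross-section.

plate: A = 190 × 120 = 22800.00, centroid at (95.00, 60.00).
hole: A = −(43 × 50) = -2150.00, centroid at (111.50, 56.00).
ΣA = 20650.00 cm²
ΣAx̄ = (22800.00)(95.00) + (-2150.00)(111.50) = 1926275.00 cm³
ΣAȳ = (22800.00)(60.00) + (-2150.00)(56.00) = 1247600.00 cm³
x̄ = 1926275.00 / 20650.00 = 93.28 cm
ȳ = 1247600.00 / 20650.00 = 60.42 cm

x̄ = 93.28 cm, ȳ = 60.42 cm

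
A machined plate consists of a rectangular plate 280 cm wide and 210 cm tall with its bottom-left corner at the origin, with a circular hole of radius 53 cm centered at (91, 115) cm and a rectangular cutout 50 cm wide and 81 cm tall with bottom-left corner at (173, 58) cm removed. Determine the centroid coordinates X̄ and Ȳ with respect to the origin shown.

X̄ = 144.30 cm, Ȳ = 103.65 cm

plate: A = 280 × 210 = 58800.00, centroid at (140.00, 105.00).
hole 1: A = −π·53² = -8824.73, centroid at (91.00, 115.00).
hole 2: A = −(50 × 81) = -4050.00, centroid at (198.00, 98.50).
ΣA = 45925.27 cm²
ΣAX̄ = (58800.00)(140.00) + (-8824.73)(91.00) + (-4050.00)(198.00) = 6627049.23 cm³
ΣAȲ = (58800.00)(105.00) + (-8824.73)(115.00) + (-4050.00)(98.50) = 4760230.62 cm³
X̄ = 6627049.23 / 45925.27 = 144.30 cm
Ȳ = 4760230.62 / 45925.27 = 103.65 cm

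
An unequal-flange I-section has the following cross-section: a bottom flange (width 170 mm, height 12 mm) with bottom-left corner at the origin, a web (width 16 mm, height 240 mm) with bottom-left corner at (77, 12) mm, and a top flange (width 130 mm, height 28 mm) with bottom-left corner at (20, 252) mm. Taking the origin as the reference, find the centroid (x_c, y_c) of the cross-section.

Part | A | x̄ᵢ | ȳᵢ | A·x̄ᵢ | A·ȳᵢ
bottom flange | 2040.00 | 85.00 | 6.00 | 173400.00 | 12240.00
web | 3840.00 | 85.00 | 132.00 | 326400.00 | 506880.00
top flange | 3640.00 | 85.00 | 266.00 | 309400.00 | 968240.00
Σ | 9520.00 |  |  | 809200.00 | 1487360.00
x_c = 809200.00 / 9520.00 = 85.00 mm
y_c = 1487360.00 / 9520.00 = 156.24 mm

x_c = 85.00 mm, y_c = 156.24 mm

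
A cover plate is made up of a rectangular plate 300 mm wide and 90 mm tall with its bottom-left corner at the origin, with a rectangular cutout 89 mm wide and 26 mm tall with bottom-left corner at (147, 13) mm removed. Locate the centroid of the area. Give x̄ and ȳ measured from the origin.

plate: A = 300 × 90 = 27000.00, centroid at (150.00, 45.00).
hole: A = −(89 × 26) = -2314.00, centroid at (191.50, 26.00).
ΣA = 24686.00 mm², ΣAx̄ = 3606869.00 mm³, ΣAȳ = 1154836.00 mm³.
x̄ = 3606869.00/24686.00 = 146.11 mm; ȳ = 1154836.00/24686.00 = 46.78 mm.

x̄ = 146.11 mm, ȳ = 46.78 mm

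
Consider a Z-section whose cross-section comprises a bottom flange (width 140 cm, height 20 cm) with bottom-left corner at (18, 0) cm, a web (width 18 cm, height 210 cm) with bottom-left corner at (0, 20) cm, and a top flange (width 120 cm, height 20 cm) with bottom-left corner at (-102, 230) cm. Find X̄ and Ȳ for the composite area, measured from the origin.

X̄ = 20.00 cm, Ȳ = 119.88 cm

Part | A | x̄ᵢ | ȳᵢ | A·x̄ᵢ | A·ȳᵢ
bottom flange | 2800.00 | 88.00 | 10.00 | 246400.00 | 28000.00
web | 3780.00 | 9.00 | 125.00 | 34020.00 | 472500.00
top flange | 2400.00 | -42.00 | 240.00 | -100800.00 | 576000.00
Σ | 8980.00 |  |  | 179620.00 | 1076500.00
X̄ = 179620.00 / 8980.00 = 20.00 cm
Ȳ = 1076500.00 / 8980.00 = 119.88 cm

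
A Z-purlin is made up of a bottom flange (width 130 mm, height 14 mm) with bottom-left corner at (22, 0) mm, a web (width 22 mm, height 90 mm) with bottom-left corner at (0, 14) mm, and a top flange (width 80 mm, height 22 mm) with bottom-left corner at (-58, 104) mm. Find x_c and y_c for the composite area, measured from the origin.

bottom flange: A = 130 × 14 = 1820.00, centroid at (87.00, 7.00).
web: A = 22 × 90 = 1980.00, centroid at (11.00, 59.00).
top flange: A = 80 × 22 = 1760.00, centroid at (-18.00, 115.00).
ΣA = 5560.00 mm², ΣAx_c = 148440.00 mm³, ΣAy_c = 331960.00 mm³.
x_c = 148440.00/5560.00 = 26.70 mm; y_c = 331960.00/5560.00 = 59.71 mm.

x_c = 26.70 mm, y_c = 59.71 mm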